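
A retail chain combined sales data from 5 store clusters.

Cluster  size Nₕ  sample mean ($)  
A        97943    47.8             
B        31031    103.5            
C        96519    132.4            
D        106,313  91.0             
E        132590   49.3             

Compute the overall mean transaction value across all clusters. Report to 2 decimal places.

79.42

x̄_st = (Σ Nₕx̄ₕ) / (Σ Nₕ) = (97943·47.8 + 31031·103.5 + 96519·132.4 + 106313·91.0 + 132590·49.3) / 464396
= 36883669.5 / 464396 = 79.4229... → 79.42.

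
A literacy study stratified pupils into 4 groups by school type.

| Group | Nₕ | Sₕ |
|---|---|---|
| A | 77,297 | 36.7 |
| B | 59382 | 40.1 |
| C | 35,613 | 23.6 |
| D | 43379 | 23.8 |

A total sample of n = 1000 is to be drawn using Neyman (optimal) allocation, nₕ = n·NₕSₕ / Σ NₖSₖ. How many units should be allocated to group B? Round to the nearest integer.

Σ NₕSₕ = 77297·36.7 + 59382·40.1 + 35613·23.6 + 43379·23.8 = 7090905.1.
Share for B: 2381218.2/7090905.1 = 0.33581.
n_B = 1000 × 0.33581 = 335.813... → 336.

336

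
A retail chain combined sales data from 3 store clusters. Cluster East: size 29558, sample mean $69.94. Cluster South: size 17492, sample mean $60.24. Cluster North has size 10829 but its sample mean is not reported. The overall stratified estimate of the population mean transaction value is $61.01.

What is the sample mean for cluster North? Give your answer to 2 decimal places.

37.88

N = 29558 + 17492 + 10829 = 57879.
Overall total = μ·N = 61.01·57879 = 3531197.79.
Subtract the known strata: 29558·69.94 + 17492·60.24 = 3121004.6.
Remaining total for cluster North: 3531197.79 − 3121004.6 = 410193.19.
Divide by its size: 410193.19 / 10829 = 37.8791... → 37.88.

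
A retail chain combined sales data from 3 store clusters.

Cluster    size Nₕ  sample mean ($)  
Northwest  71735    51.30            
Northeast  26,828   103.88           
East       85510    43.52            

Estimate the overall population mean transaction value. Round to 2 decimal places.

55.35

x̄_st = (Σ Nₕx̄ₕ) / (Σ Nₕ) = (71735·51.30 + 26828·103.88 + 85510·43.52) / 184073
= 10188293.34 / 184073 = 55.3492... → 55.35.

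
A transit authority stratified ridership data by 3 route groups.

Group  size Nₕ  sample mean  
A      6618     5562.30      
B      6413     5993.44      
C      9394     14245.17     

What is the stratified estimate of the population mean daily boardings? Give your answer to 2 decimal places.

9322.91

x̄_st = (Σ Nₕx̄ₕ) / (Σ Nₕ) = (6618·5562.30 + 6413·5993.44 + 9394·14245.17) / 22425
= 209066359.1 / 22425 = 9322.9146... → 9322.91.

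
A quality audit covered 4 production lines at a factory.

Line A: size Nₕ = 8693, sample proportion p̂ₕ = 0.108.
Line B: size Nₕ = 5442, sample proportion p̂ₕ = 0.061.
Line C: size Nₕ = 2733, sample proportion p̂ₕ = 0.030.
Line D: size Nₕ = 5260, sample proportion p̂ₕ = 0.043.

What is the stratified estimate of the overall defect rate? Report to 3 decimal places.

0.071

N = 8693 + 5442 + 2733 + 5260 = 22128.
Overall proportion = Σ (Nₕ/N)·p̂ₕ.
Σ Nₕp̂ₕ = 938.844 + 331.962 + 81.99 + 226.18 = 1578.976.
1578.976 / 22128 = 0.07136... → 0.071.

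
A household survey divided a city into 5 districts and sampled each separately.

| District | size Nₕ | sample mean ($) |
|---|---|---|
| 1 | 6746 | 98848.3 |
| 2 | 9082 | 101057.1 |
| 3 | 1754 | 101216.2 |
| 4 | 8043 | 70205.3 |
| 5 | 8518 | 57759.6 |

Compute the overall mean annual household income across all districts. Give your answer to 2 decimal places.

82559.29

N = 6746 + 9082 + 1754 + 8043 + 8518 = 34143.
Weight each subgroup mean by Nₕ/N and sum.
Σ Nₕx̄ₕ = 6746·98848.3 + 9082·101057.1 + 1754·101216.2 + 8043·70205.3 + 8518·57759.6 = 666830631.8 + 917800582.2 + 177533214.8 + 564661227.9 + 491996272.8 = 2818821929.5.
Divide by N: 2818821929.5 / 34143 = 82559.2927... → 82559.29.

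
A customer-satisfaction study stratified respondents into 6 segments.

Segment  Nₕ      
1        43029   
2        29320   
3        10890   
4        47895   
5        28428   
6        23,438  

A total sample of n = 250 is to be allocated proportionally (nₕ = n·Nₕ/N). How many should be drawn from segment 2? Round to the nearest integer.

40

N = 43029 + 29320 + 10890 + 47895 + 28428 + 23438 = 183000.
n_2 = 250·29320/183000 = 40.055... → 40.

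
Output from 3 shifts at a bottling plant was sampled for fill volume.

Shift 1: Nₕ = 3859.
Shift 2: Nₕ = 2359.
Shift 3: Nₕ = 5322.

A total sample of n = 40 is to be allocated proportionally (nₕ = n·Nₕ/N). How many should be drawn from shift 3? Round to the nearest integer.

Share of shift 3 = 5322/11540 = 0.46118.
Allocate 40 × 0.46118 = 18.447... → 18.

18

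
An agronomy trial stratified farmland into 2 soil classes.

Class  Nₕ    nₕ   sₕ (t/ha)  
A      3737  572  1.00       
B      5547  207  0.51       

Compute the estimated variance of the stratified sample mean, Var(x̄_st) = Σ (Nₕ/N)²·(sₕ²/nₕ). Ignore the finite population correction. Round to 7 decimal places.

0.0007318

N = 9284; Wₕ = Nₕ/N.
class A: (3737/9284)²·1.00²/572 = 0.0002832565
class B: (5547/9284)²·0.51²/207 = 0.0004485554
Sum = 0.0007318119 → 0.0007318.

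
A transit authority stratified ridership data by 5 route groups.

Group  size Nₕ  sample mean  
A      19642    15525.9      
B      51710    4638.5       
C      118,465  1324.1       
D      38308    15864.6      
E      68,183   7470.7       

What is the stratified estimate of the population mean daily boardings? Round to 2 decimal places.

N = 296308; weights Wₕ = Nₕ/N = (0.0663, 0.1745, 0.3998, 0.1293, 0.2301).
x̄_st = Σ Wₕ·x̄ₕ = 0.0663·15525.9 + 0.1745·4638.5 + 0.3998·1324.1 + 0.1293·15864.6 + 0.2301·7470.7 ≈ 6138.1802...
→ 6138.18.

6138.18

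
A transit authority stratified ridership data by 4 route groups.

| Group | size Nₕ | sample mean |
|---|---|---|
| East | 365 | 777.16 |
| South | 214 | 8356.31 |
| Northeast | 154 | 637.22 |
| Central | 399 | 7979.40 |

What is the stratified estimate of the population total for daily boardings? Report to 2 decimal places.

5353826.22

Population total = Σ Nₕ·x̄ₕ (each stratum's size times its mean).
365·777.16 + 214·8356.31 + 154·637.22 + 399·7979.40 = 283663.4 + 1788250.34 + 98131.88 + 3183780.6 = 5353826.22.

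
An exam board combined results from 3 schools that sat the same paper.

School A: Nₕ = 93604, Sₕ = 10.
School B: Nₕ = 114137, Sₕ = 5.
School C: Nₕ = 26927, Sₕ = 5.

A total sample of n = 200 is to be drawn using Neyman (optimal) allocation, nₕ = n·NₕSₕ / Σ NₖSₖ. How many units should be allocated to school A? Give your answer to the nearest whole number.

114

Σ NₕSₕ = 93604·10 + 114137·5 + 26927·5 = 1641360.
Share for A: 936040/1641360 = 0.57028.
n_A = 200 × 0.57028 = 114.057... → 114.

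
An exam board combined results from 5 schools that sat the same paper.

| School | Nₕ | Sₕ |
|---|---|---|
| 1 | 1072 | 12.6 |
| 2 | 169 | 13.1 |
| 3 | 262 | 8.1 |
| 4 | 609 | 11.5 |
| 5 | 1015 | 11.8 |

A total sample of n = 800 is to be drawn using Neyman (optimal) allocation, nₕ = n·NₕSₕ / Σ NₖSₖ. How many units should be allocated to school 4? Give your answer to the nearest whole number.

152

Σ NₕSₕ = 1072·12.6 + 169·13.1 + 262·8.1 + 609·11.5 + 1015·11.8 = 36823.8.
Share for 4: 7003.5/36823.8 = 0.19019.
n_4 = 800 × 0.19019 = 152.152... → 152.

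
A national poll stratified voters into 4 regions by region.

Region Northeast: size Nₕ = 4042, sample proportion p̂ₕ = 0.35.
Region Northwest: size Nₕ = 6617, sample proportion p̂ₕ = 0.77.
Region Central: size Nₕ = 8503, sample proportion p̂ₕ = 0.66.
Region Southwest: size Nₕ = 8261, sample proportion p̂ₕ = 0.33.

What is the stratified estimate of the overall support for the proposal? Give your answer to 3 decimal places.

Wₕ = Nₕ/N with N = 27423: 0.1474, 0.2413, 0.3101, 0.3012.
p̂_st = 0.1474·0.35 + 0.2413·0.77 + 0.3101·0.66 + 0.3012·0.33 ≈ 0.54144... → 0.541.

0.541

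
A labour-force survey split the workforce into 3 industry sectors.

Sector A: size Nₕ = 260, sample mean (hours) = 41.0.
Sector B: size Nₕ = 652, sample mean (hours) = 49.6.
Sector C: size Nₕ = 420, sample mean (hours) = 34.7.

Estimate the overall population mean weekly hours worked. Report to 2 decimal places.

N = 1332; weights Wₕ = Nₕ/N = (0.1952, 0.4895, 0.3153).
x̄_st = Σ Wₕ·x̄ₕ = 0.1952·41.0 + 0.4895·49.6 + 0.3153·34.7 ≈ 43.2231...
→ 43.22.

43.22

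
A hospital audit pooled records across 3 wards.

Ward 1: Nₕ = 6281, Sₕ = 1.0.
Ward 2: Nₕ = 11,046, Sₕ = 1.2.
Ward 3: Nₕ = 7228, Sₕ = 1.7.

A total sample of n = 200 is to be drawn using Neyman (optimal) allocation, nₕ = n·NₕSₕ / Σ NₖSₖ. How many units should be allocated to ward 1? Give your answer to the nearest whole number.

1: NₕSₕ = 6281·1.0 = 6281
2: NₕSₕ = 11046·1.2 = 13255.2
3: NₕSₕ = 7228·1.7 = 12287.6
Σ NₕSₕ = 31823.8.
n_1 = 200·6281/31823.8 = 39.474... → 39.

39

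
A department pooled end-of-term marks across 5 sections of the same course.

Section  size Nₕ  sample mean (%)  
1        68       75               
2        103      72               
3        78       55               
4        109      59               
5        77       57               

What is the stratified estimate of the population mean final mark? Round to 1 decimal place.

N = 68 + 103 + 78 + 109 + 77 = 435.
Overall mean = Σ (Nₕ/N)·x̄ₕ — weight by population share, not a simple average.
Σ Nₕx̄ₕ = 68·75 + 103·72 + 78·55 + 109·59 + 77·57 = 5100 + 7416 + 4290 + 6431 + 4389 = 27626.
Divide by N: 27626 / 435 = 63.508... → 63.5.

63.5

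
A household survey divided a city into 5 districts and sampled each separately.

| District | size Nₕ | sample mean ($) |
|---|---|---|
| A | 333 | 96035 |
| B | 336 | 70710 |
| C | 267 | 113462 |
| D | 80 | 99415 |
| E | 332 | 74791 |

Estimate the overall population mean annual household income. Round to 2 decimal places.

N = 333 + 336 + 267 + 80 + 332 = 1348.
Weight each subgroup mean by Nₕ/N and sum.
Σ Nₕx̄ₕ = 333·96035 + 336·70710 + 267·113462 + 80·99415 + 332·74791 = 31979655 + 23758560 + 30294354 + 7953200 + 24830612 = 118816381.
Divide by N: 118816381 / 1348 = 88142.7159... → 88142.72.

88142.72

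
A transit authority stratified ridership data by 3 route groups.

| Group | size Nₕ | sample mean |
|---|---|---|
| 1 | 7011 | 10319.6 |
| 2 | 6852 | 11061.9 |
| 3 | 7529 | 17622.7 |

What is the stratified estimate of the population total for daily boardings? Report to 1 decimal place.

280828162.7

1: 7011·10319.6 = 72350715.6
2: 6852·11061.9 = 75796138.8
3: 7529·17622.7 = 132681308.3
τ̂ = Σ Nₕx̄ₕ = 280828162.7.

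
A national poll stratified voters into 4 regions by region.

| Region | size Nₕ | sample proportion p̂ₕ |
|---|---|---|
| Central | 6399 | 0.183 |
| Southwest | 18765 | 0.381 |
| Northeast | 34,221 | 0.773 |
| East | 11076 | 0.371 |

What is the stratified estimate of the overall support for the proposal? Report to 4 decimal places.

Wₕ = Nₕ/N with N = 70461: 0.0908, 0.2663, 0.4857, 0.1572.
p̂_st = 0.0908·0.183 + 0.2663·0.381 + 0.4857·0.773 + 0.1572·0.371 ≈ 0.551830... → 0.5518.

0.5518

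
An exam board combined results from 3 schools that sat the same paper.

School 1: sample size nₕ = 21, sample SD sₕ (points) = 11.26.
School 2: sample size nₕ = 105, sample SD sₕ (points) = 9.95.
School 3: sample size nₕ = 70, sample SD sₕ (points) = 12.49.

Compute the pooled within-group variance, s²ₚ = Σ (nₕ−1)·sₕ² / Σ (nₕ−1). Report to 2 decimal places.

122.26

Degrees of freedom: 20 + 104 + 69 = 193.
Σ(nₕ−1)sₕ² = 20·126.7876 + 104·99.0025 + 69·156.0001 = 23596.0189.
s²ₚ = 23596.0189 / 193 = 122.2592... → 122.26.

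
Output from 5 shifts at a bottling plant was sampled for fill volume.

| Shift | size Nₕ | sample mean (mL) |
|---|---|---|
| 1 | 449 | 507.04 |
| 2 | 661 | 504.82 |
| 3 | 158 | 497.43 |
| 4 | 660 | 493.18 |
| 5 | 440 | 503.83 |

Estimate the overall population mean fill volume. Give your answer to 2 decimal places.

501.32

N = 449 + 661 + 158 + 660 + 440 = 2368.
The stratified mean weights each stratum mean by its population share Nₕ/N.
Σ Nₕx̄ₕ = 449·507.04 + 661·504.82 + 158·497.43 + 660·493.18 + 440·503.83 = 227660.96 + 333686.02 + 78593.94 + 325498.8 + 221685.2 = 1187124.92.
Divide by N: 1187124.92 / 2368 = 501.3196... → 501.32.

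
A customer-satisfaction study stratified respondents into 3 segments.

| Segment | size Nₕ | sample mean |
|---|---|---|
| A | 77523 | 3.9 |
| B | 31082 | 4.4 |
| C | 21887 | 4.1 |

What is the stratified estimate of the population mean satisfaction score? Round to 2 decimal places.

4.05

N = 77523 + 31082 + 21887 = 130492.
Weight each subgroup mean by Nₕ/N and sum.
Σ Nₕx̄ₕ = 77523·3.9 + 31082·4.4 + 21887·4.1 = 302339.7 + 136760.8 + 89736.7 = 528837.2.
Divide by N: 528837.2 / 130492 = 4.0526... → 4.05.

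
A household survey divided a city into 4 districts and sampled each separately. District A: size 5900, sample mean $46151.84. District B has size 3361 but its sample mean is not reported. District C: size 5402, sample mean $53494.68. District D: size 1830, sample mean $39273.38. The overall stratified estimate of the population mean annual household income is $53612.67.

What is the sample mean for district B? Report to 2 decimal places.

74706.74

N = 5900 + 3361 + 5402 + 1830 = 16493.
Overall total = μ·N = 53612.67·16493 = 884233766.31.
Subtract the known strata: 5900·46151.84 + 5402·53494.68 + 1830·39273.38 = 633144402.76.
Remaining total for district B: 884233766.31 − 633144402.76 = 251089363.55.
Divide by its size: 251089363.55 / 3361 = 74706.7431... → 74706.74.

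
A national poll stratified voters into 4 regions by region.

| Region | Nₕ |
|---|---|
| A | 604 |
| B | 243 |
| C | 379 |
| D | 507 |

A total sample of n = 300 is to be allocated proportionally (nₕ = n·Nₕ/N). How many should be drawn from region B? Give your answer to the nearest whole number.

42

Share of region B = 243/1733 = 0.14022.
Allocate 300 × 0.14022 = 42.066... → 42.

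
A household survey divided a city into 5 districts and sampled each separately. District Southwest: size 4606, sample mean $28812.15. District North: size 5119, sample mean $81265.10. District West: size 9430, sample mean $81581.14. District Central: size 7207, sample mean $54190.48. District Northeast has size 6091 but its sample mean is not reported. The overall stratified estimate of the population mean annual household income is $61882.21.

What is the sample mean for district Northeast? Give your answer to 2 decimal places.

Σ Nₕx̄ₕ = N·μ, so 6091·x̄_Northeast = 32453·61882.21 − (4606·28812.15 + 5119·81265.10 + 9430·81581.14 + 7207·54190.48).
= 2008263361.13 − 1708565749.36 = 299697611.77.
x̄_Northeast = 299697611.77 / 6091 = 49203.3511... → 49203.35.

49203.35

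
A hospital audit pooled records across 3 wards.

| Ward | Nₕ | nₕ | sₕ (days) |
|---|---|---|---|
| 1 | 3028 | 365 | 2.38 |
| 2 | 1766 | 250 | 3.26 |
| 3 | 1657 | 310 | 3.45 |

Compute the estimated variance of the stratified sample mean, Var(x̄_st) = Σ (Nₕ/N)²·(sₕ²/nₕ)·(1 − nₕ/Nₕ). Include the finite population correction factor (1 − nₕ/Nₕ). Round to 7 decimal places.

0.0078011

N = 6451; Wₕ = Nₕ/N.
ward 1: (3028/6451)²·2.38²/365·(1 − 365/3028) = 0.0030070040
ward 2: (1766/6451)²·3.26²/250·(1 − 250/1766) = 0.0027348342
ward 3: (1657/6451)²·3.45²/310·(1 − 310/1657) = 0.0020592663
Sum = 0.0078011045 → 0.0078011.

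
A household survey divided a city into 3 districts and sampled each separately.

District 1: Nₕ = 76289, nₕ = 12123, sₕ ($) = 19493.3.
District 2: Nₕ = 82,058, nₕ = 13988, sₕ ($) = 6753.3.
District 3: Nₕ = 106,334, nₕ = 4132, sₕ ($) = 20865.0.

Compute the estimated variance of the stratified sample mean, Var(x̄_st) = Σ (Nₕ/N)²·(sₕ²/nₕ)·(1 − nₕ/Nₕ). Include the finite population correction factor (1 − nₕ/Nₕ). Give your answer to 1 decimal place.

N = 264681. Term for each stratum: Wₕ²sₕ²/nₕ·(1−nₕ/Nₕ).
Var(x̄_st) = 2190.1910 + 259.9606 + 16344.1552 = 18794.3068 → 18794.3.

18794.3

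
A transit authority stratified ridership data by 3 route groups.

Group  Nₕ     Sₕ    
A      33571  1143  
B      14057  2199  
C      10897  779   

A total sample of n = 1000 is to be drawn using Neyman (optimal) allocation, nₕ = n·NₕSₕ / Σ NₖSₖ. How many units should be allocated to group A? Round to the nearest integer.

A: NₕSₕ = 33571·1143 = 38371653
B: NₕSₕ = 14057·2199 = 30911343
C: NₕSₕ = 10897·779 = 8488763
Σ NₕSₕ = 77771759.
n_A = 1000·38371653/77771759 = 493.388... → 493.

493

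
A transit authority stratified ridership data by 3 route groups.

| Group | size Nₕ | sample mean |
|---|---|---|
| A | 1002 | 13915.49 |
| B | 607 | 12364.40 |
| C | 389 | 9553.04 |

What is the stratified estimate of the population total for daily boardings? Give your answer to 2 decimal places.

25164644.34

Population total = Σ Nₕ·x̄ₕ (each stratum's size times its mean).
1002·13915.49 + 607·12364.40 + 389·9553.04 = 13943320.98 + 7505190.8 + 3716132.56 = 25164644.34.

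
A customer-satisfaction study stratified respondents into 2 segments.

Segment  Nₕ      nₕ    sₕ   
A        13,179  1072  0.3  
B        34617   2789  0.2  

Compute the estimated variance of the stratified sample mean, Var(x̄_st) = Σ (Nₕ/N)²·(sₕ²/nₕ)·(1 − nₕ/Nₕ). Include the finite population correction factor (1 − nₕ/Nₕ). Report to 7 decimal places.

N = 47796. Term for each stratum: Wₕ²sₕ²/nₕ·(1−nₕ/Nₕ).
Var(x̄_st) = 0.0000058639 + 0.0000069171 = 0.0000127810 → 0.0000128.

0.0000128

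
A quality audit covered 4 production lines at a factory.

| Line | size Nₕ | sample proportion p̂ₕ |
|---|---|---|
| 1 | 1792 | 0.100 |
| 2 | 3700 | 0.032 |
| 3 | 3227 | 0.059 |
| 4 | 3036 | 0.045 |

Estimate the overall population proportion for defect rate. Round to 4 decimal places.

0.0531

Wₕ = Nₕ/N with N = 11755: 0.1524, 0.3148, 0.2745, 0.2583.
p̂_st = 0.1524·0.100 + 0.3148·0.032 + 0.2745·0.059 + 0.2583·0.045 ≈ 0.053136... → 0.0531.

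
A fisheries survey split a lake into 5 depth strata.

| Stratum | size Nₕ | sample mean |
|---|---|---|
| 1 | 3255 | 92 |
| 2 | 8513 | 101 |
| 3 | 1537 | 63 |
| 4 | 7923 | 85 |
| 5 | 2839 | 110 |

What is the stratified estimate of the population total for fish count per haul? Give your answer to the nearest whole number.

Population total = Σ Nₕ·x̄ₕ (each stratum's size times its mean).
3255·92 + 8513·101 + 1537·63 + 7923·85 + 2839·110 = 299460 + 859813 + 96831 + 673455 + 312290 = 2241849.

2241849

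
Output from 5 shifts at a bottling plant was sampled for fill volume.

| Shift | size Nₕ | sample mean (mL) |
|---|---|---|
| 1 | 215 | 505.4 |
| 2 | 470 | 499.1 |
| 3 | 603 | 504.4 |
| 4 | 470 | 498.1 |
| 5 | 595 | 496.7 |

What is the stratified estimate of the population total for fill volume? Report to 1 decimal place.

Population total = Σ Nₕ·x̄ₕ (each stratum's size times its mean).
215·505.4 + 470·499.1 + 603·504.4 + 470·498.1 + 595·496.7 = 108661 + 234577 + 304153.2 + 234107 + 295536.5 = 1177034.7.

1177034.7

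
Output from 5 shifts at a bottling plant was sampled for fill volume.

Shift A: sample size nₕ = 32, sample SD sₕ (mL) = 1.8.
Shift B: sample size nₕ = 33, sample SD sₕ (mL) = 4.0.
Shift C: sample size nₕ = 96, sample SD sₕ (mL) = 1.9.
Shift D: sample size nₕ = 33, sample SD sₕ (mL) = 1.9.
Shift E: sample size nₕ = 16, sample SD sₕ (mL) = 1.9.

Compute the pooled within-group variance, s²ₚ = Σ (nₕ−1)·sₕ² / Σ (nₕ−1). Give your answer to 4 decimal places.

5.4881

A: (32−1)·1.8² = 31·3.24 = 100.44
B: (33−1)·4.0² = 32·16 = 512
C: (96−1)·1.9² = 95·3.61 = 342.95
D: (33−1)·1.9² = 32·3.61 = 115.52
E: (16−1)·1.9² = 15·3.61 = 54.15
Numerator = 1125.06; denominator = Σ(nₕ−1) = 205.
s²ₚ = 1125.06/205 = 5.488098... → 5.4881.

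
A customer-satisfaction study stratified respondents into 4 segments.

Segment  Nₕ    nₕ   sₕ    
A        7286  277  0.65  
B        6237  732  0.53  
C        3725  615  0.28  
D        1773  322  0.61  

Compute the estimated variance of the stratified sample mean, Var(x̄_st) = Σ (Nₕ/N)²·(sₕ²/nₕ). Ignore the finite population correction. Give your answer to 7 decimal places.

N = 19021. Term for each stratum: Wₕ²sₕ²/nₕ.
Var(x̄_st) = 0.0002237992 + 0.0000412596 + 0.0000048891 + 0.0000100405 = 0.0002799884 → 0.0002800.

0.0002800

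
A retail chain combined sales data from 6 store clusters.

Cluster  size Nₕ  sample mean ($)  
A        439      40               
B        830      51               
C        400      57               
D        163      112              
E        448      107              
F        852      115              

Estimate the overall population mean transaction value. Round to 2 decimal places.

x̄_st = (Σ Nₕx̄ₕ) / (Σ Nₕ) = (439·40 + 830·51 + 400·57 + 163·112 + 448·107 + 852·115) / 3132
= 246862 / 3132 = 78.8193... → 78.82.

78.82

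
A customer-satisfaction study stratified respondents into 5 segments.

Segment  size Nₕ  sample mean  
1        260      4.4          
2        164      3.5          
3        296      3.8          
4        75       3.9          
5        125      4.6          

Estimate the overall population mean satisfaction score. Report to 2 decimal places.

4.03

N = 920; weights Wₕ = Nₕ/N = (0.2826, 0.1783, 0.3217, 0.0815, 0.1359).
x̄_st = Σ Wₕ·x̄ₕ = 0.2826·4.4 + 0.1783·3.5 + 0.3217·3.8 + 0.0815·3.9 + 0.1359·4.6 ≈ 4.0329...
→ 4.03.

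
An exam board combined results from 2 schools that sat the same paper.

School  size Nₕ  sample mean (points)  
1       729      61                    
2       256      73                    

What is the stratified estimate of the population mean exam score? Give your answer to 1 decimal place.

64.1

N = 985; weights Wₕ = Nₕ/N = (0.7401, 0.2599).
x̄_st = Σ Wₕ·x̄ₕ = 0.7401·61 + 0.2599·73 ≈ 64.119...
→ 64.1.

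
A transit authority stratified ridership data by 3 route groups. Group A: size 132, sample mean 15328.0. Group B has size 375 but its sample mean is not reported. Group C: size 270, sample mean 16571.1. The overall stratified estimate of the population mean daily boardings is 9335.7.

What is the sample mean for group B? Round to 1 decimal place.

Σ Nₕx̄ₕ = N·μ, so 375·x̄_B = 777·9335.7 − (132·15328.0 + 270·16571.1).
= 7253838.9 − 6497493 = 756345.9.
x̄_B = 756345.9 / 375 = 2016.922... → 2016.9.

2016.9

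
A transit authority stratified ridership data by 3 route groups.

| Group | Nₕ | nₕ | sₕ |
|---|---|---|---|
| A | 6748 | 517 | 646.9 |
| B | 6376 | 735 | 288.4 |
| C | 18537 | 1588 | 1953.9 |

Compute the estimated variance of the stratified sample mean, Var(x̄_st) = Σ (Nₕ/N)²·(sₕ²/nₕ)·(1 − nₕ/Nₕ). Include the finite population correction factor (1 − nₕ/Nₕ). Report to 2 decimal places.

791.52

N = 31661; Wₕ = Nₕ/N.
group A: (6748/31661)²·646.9²/517·(1 − 517/6748) = 33.95215
group B: (6376/31661)²·288.4²/735·(1 − 735/6376) = 4.06030
group C: (18537/31661)²·1953.9²/1588·(1 − 1588/18537) = 753.50900
Sum = 791.52145 → 791.52.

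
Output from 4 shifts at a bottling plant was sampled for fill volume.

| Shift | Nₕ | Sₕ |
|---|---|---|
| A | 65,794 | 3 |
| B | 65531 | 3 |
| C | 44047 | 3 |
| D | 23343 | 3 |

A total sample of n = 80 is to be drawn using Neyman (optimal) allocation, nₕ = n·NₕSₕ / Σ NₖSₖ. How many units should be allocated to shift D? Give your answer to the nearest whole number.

Σ NₕSₕ = 65794·3 + 65531·3 + 44047·3 + 23343·3 = 596145.
Share for D: 70029/596145 = 0.11747.
n_D = 80 × 0.11747 = 9.398... → 9.

9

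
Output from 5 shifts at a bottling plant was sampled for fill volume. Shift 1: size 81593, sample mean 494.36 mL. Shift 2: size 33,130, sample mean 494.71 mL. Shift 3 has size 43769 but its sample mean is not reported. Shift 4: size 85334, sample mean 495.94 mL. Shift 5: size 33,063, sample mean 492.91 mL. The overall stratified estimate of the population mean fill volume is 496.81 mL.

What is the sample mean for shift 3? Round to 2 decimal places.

507.61

N = 81593 + 33130 + 43769 + 85334 + 33063 = 276889.
Overall total = μ·N = 496.81·276889 = 137561224.09.
Subtract the known strata: 81593·494.36 + 33130·494.71 + 85334·495.94 + 33063·492.91 = 115343685.07.
Remaining total for shift 3: 137561224.09 − 115343685.07 = 22217539.02.
Divide by its size: 22217539.02 / 43769 = 507.6090... → 507.61.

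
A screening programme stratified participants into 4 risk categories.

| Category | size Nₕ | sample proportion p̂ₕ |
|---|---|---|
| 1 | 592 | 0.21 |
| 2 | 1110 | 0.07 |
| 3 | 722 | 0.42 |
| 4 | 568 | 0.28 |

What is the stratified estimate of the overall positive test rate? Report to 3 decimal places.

0.222

N = 592 + 1110 + 722 + 568 = 2992.
Overall proportion = Σ (Nₕ/N)·p̂ₕ.
Σ Nₕp̂ₕ = 124.32 + 77.7 + 303.24 + 159.04 = 664.3.
664.3 / 2992 = 0.22203... → 0.222.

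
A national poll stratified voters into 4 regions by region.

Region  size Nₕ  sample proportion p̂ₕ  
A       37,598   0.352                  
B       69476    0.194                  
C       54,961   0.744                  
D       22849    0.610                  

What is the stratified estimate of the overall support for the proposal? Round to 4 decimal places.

N = 37598 + 69476 + 54961 + 22849 = 184884.
Overall proportion = Σ (Nₕ/N)·p̂ₕ.
Σ Nₕp̂ₕ = 13234.496 + 13478.344 + 40890.984 + 13937.89 = 81541.714.
81541.714 / 184884 = 0.441043... → 0.4410.

0.4410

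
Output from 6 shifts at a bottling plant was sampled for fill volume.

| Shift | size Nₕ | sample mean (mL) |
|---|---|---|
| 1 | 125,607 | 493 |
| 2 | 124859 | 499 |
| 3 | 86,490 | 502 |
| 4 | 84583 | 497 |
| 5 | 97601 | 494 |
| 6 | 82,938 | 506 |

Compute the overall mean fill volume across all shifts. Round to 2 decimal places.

N = 602078; weights Wₕ = Nₕ/N = (0.2086, 0.2074, 0.1437, 0.1405, 0.1621, 0.1378).
x̄_st = Σ Wₕ·x̄ₕ = 0.2086·493 + 0.2074·499 + 0.1437·502 + 0.1405·497 + 0.1621·494 + 0.1378·506 ≈ 498.0520...
→ 498.05.

498.05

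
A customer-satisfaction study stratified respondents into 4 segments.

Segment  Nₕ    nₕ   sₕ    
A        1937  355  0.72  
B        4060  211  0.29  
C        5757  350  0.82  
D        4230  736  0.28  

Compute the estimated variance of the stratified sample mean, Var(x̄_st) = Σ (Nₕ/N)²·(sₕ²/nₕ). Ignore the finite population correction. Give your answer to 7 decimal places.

N = 15984. Term for each stratum: Wₕ²sₕ²/nₕ.
Var(x̄_st) = 0.0000214449 + 0.0000257155 + 0.0002492190 + 0.0000074602 = 0.0003038396 → 0.0003038.

0.0003038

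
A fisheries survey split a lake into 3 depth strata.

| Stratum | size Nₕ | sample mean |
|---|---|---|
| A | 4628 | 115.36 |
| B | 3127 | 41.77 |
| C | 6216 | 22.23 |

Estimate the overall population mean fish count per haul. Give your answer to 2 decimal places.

57.45

x̄_st = (Σ Nₕx̄ₕ) / (Σ Nₕ) = (4628·115.36 + 3127·41.77 + 6216·22.23) / 13971
= 802682.55 / 13971 = 57.4535... → 57.45.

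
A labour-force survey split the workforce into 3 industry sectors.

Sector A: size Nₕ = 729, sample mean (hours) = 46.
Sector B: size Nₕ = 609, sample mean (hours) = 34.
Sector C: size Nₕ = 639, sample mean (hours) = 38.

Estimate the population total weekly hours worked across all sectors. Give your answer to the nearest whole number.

78522

A: 729·46 = 33534
B: 609·34 = 20706
C: 639·38 = 24282
τ̂ = Σ Nₕx̄ₕ = 78522.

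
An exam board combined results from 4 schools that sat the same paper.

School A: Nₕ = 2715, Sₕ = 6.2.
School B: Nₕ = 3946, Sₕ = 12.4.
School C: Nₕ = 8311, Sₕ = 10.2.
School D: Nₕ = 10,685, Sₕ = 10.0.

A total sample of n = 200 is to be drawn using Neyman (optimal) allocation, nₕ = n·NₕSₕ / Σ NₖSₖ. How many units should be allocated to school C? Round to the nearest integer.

66

A: NₕSₕ = 2715·6.2 = 16833
B: NₕSₕ = 3946·12.4 = 48930.4
C: NₕSₕ = 8311·10.2 = 84772.2
D: NₕSₕ = 10685·10.0 = 106850
Σ NₕSₕ = 257385.6.
n_C = 200·84772.2/257385.6 = 65.872... → 66.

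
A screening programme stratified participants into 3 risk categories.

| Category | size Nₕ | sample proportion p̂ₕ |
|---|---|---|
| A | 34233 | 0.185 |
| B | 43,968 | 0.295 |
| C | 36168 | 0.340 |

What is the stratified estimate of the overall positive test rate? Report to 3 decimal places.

Wₕ = Nₕ/N with N = 114369: 0.2993, 0.3844, 0.3162.
p̂_st = 0.2993·0.185 + 0.3844·0.295 + 0.3162·0.340 ≈ 0.27631... → 0.276.

0.276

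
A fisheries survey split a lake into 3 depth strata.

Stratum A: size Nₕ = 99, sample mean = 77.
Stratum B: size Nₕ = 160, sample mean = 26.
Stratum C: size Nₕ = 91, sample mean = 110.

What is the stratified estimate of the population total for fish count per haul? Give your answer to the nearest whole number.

21793

A: 99·77 = 7623
B: 160·26 = 4160
C: 91·110 = 10010
τ̂ = Σ Nₕx̄ₕ = 21793.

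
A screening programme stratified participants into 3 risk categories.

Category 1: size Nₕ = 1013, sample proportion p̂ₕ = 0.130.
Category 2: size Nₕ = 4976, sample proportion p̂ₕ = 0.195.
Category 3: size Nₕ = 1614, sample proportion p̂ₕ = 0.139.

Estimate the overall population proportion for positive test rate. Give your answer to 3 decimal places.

N = 1013 + 4976 + 1614 = 7603.
Overall proportion = Σ (Nₕ/N)·p̂ₕ.
Σ Nₕp̂ₕ = 131.69 + 970.32 + 224.346 = 1326.356.
1326.356 / 7603 = 0.17445... → 0.174.

0.174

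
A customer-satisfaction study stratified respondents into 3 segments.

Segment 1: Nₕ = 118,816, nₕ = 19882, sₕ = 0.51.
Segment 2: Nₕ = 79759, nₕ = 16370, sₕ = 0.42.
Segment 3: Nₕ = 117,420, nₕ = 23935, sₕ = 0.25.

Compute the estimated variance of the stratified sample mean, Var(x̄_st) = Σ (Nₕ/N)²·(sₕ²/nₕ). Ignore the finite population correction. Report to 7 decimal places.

0.0000029

N = 315995; Wₕ = Nₕ/N.
segment 1: (118816/315995)²·0.51²/19882 = 0.0000018496
segment 2: (79759/315995)²·0.42²/16370 = 0.0000006865
segment 3: (117420/315995)²·0.25²/23935 = 0.0000003606
Sum = 0.0000028966 → 0.0000029.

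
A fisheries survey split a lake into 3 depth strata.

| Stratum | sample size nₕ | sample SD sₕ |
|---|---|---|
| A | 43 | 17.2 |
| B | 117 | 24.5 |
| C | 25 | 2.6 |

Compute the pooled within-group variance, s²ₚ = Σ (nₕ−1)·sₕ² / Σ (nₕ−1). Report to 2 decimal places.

A: (43−1)·17.2² = 42·295.84 = 12425.28
B: (117−1)·24.5² = 116·600.25 = 69629
C: (25−1)·2.6² = 24·6.76 = 162.24
Numerator = 82216.52; denominator = Σ(nₕ−1) = 182.
s²ₚ = 82216.52/182 = 451.7391... → 451.74.

451.74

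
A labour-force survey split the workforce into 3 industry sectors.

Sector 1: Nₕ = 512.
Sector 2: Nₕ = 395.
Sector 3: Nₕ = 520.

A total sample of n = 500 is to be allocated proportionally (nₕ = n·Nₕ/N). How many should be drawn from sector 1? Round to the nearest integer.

179

N = 512 + 395 + 520 = 1427.
n_1 = 500·512/1427 = 179.397... → 179.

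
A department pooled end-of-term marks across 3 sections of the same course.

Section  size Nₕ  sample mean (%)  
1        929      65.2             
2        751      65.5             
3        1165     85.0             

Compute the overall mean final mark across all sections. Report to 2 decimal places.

N = 2845; weights Wₕ = Nₕ/N = (0.3265, 0.2640, 0.4095).
x̄_st = Σ Wₕ·x̄ₕ = 0.3265·65.2 + 0.2640·65.5 + 0.4095·85.0 ≈ 73.3871...
→ 73.39.

73.39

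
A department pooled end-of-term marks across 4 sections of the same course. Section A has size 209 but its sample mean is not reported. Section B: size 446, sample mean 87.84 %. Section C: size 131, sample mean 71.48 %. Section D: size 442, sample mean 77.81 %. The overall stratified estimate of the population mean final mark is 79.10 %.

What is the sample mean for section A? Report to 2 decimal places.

Σ Nₕx̄ₕ = N·μ, so 209·x̄_A = 1228·79.10 − (446·87.84 + 131·71.48 + 442·77.81).
= 97134.8 − 82932.54 = 14202.26.
x̄_A = 14202.26 / 209 = 67.9534... → 67.95.

67.95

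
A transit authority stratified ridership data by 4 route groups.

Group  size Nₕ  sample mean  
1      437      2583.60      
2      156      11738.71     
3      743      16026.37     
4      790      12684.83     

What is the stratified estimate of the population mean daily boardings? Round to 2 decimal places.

11706.91

N = 2126; weights Wₕ = Nₕ/N = (0.2056, 0.0734, 0.3495, 0.3716).
x̄_st = Σ Wₕ·x̄ₕ = 0.2056·2583.60 + 0.0734·11738.71 + 0.3495·16026.37 + 0.3716·12684.83 ≈ 11706.9053...
→ 11706.91.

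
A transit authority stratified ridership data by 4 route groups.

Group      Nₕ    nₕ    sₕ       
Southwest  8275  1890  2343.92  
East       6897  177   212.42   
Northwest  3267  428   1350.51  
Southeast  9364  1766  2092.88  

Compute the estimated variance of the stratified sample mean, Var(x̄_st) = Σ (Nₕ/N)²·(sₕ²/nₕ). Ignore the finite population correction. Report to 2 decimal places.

613.37

N = 27803. Term for each stratum: Wₕ²sₕ²/nₕ.
Var(x̄_st) = 257.49954 + 15.68753 + 58.83920 + 281.34386 = 613.37014 → 613.37.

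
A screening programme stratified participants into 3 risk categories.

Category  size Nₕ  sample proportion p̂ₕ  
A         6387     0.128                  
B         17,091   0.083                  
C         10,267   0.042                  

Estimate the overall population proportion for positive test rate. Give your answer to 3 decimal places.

Wₕ = Nₕ/N with N = 33745: 0.1893, 0.5065, 0.3043.
p̂_st = 0.1893·0.128 + 0.5065·0.083 + 0.3043·0.042 ≈ 0.07904... → 0.079.

0.079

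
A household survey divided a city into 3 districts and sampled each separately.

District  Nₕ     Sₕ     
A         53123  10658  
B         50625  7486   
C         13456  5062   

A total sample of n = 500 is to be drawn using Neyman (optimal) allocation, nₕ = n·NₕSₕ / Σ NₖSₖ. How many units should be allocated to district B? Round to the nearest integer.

187

A: NₕSₕ = 53123·10658 = 566184934
B: NₕSₕ = 50625·7486 = 378978750
C: NₕSₕ = 13456·5062 = 68114272
Σ NₕSₕ = 1013277956.
n_B = 500·378978750/1013277956 = 187.006... → 187.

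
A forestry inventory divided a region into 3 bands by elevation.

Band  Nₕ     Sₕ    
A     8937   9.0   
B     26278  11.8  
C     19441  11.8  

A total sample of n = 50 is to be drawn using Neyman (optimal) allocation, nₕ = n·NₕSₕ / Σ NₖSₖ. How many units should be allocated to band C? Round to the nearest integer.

A: NₕSₕ = 8937·9.0 = 80433
B: NₕSₕ = 26278·11.8 = 310080.4
C: NₕSₕ = 19441·11.8 = 229403.8
Σ NₕSₕ = 619917.2.
n_C = 50·229403.8/619917.2 = 18.503... → 19.

19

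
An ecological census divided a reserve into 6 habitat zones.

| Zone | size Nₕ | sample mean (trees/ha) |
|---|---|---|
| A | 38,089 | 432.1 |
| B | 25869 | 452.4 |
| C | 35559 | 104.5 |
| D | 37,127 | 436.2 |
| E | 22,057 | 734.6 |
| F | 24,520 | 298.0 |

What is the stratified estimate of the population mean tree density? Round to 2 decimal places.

390.69

N = 183221; weights Wₕ = Nₕ/N = (0.2079, 0.1412, 0.1941, 0.2026, 0.1204, 0.1338).
x̄_st = Σ Wₕ·x̄ₕ = 0.2079·432.1 + 0.1412·452.4 + 0.1941·104.5 + 0.2026·436.2 + 0.1204·734.6 + 0.1338·298.0 ≈ 390.6874...
→ 390.69.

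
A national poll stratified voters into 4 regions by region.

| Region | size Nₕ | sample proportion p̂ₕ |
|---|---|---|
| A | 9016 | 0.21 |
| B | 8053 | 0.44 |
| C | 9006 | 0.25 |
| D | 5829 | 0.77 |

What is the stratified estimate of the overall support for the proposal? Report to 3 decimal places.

0.382

N = 9016 + 8053 + 9006 + 5829 = 31904.
Overall proportion = Σ (Nₕ/N)·p̂ₕ.
Σ Nₕp̂ₕ = 1893.36 + 3543.32 + 2251.5 + 4488.33 = 12176.51.
12176.51 / 31904 = 0.38166... → 0.382.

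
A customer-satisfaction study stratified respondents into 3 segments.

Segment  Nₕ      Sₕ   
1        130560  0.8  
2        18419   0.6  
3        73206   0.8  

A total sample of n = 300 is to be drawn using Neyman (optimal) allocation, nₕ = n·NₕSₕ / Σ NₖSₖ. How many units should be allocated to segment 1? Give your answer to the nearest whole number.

Σ NₕSₕ = 130560·0.8 + 18419·0.6 + 73206·0.8 = 174064.2.
Share for 1: 104448/174064.2 = 0.60005.
n_1 = 300 × 0.60005 = 180.016... → 180.

180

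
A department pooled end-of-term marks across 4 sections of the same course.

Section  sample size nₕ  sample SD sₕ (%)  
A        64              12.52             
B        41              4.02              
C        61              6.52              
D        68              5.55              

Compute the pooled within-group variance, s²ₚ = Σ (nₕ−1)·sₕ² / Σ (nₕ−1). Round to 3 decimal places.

A: (64−1)·12.52² = 63·156.7504 = 9875.2752
B: (41−1)·4.02² = 40·16.1604 = 646.416
C: (61−1)·6.52² = 60·42.5104 = 2550.624
D: (68−1)·5.55² = 67·30.8025 = 2063.7675
Numerator = 15136.0827; denominator = Σ(nₕ−1) = 230.
s²ₚ = 15136.0827/230 = 65.80906... → 65.809.

65.809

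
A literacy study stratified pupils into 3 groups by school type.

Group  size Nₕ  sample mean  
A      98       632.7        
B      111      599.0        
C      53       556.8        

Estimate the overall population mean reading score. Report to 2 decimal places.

x̄_st = (Σ Nₕx̄ₕ) / (Σ Nₕ) = (98·632.7 + 111·599.0 + 53·556.8) / 262
= 158004 / 262 = 603.0687... → 603.07.

603.07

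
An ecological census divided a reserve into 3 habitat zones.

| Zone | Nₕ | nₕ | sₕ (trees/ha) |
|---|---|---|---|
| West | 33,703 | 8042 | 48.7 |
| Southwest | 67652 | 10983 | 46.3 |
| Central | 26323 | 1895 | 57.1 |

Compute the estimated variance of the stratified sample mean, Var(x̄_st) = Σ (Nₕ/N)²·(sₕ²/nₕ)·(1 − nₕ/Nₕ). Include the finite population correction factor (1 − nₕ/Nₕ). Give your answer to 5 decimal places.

0.12941

N = 127678; Wₕ = Nₕ/N.
zone West: (33703/127678)²·48.7²/8042·(1 − 8042/33703) = 0.01564602
zone Southwest: (67652/127678)²·46.3²/10983·(1 − 10983/67652) = 0.04590236
zone Central: (26323/127678)²·57.1²/1895·(1 − 1895/26323) = 0.06786630
Sum = 0.12941468 → 0.12941.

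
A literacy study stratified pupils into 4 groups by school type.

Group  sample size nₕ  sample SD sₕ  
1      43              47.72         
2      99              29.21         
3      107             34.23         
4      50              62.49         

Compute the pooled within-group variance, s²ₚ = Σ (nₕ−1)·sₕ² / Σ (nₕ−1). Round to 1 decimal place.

1: (43−1)·47.72² = 42·2277.1984 = 95642.3328
2: (99−1)·29.21² = 98·853.2241 = 83615.9618
3: (107−1)·34.23² = 106·1171.6929 = 124199.4474
4: (50−1)·62.49² = 49·3905.0001 = 191345.0049
Numerator = 494802.7469; denominator = Σ(nₕ−1) = 295.
s²ₚ = 494802.7469/295 = 1677.297... → 1677.3.

1677.3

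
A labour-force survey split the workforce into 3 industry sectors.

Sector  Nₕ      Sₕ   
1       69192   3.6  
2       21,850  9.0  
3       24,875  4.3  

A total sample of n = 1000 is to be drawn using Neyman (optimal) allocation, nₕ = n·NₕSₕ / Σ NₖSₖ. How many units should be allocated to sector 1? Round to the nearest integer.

451

Σ NₕSₕ = 69192·3.6 + 21850·9.0 + 24875·4.3 = 552703.7.
Share for 1: 249091.2/552703.7 = 0.45068.
n_1 = 1000 × 0.45068 = 450.678... → 451.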